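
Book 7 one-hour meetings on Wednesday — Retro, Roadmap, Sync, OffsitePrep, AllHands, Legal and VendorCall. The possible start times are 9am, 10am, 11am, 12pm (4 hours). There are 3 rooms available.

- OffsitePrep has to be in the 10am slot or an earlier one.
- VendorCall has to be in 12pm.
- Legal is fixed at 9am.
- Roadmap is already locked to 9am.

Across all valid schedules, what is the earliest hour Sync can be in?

Sync at 9am is achievable: Retro=10am; OffsitePrep=10am; VendorCall=12pm; Sync=9am; AllHands=10am; Legal=9am; Roadmap=9am.

9am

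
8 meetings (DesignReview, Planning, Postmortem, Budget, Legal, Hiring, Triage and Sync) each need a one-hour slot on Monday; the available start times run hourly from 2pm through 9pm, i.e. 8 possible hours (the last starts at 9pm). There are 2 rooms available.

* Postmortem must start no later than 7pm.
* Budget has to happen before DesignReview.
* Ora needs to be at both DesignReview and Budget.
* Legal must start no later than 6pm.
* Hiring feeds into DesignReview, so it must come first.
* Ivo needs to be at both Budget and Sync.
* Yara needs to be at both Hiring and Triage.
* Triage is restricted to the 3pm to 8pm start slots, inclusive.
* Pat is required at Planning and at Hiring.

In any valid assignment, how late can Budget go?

8pm

Downstream work caps Budget at 8pm.
Budget at 8pm is achievable: Legal -> 2pm; Budget -> 8pm; Sync -> 4pm; Planning -> 3pm; DesignReview -> 9pm; Hiring -> 4pm; Postmortem -> 2pm; Triage -> 3pm.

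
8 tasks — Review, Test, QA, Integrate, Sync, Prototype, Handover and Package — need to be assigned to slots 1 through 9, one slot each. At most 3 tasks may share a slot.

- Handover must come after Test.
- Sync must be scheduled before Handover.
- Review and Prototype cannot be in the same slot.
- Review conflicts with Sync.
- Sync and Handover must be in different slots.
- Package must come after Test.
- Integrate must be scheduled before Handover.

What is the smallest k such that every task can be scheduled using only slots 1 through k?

3 slots

The precedence chain requires at least 2 distinct slots.
With at most 3 per slot and 8 tasks, at least 3 slots are needed.
3 works (last occupied slot: 3): for example QA -> 3, Integrate -> 1, Prototype -> 3, Test -> 1, Sync -> 1, Package -> 2, Review -> 2, Handover -> 2.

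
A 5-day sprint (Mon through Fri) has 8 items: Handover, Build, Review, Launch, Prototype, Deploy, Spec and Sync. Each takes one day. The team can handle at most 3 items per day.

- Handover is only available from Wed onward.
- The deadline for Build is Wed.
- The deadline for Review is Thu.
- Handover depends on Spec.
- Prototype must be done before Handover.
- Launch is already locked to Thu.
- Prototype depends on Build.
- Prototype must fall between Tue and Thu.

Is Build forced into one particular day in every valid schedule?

Build can be Mon (e.g. Prototype=Tue; Sync=Tue; Deploy=Tue; Review=Mon; Build=Mon; Handover=Wed; Spec=Mon; Launch=Thu) or Tue (e.g. Build in Tue, Sync in Tue, Spec in Mon, Deploy in Mon, Review in Mon, Launch in Thu, Handover in Thu, Prototype in Wed).

No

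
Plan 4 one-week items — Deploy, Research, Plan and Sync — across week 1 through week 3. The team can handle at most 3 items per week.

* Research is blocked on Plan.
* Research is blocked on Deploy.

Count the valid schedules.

Splitting on Deploy: it can be week 1 (9), week 2 (6). Listing each branch's schedules as (Research, Plan, Sync) by week number:
Deploy=week 1: (2,1,1) (2,1,2) (2,1,3) (3,1,1) (3,1,2) (3,1,3) (3,2,1) (3,2,2) (3,2,3) — 9.
Deploy=week 2: (3,1,1) (3,1,2) (3,1,3) (3,2,1) (3,2,2) (3,2,3) — 6.
Summing: 9 + 6 = 15.

15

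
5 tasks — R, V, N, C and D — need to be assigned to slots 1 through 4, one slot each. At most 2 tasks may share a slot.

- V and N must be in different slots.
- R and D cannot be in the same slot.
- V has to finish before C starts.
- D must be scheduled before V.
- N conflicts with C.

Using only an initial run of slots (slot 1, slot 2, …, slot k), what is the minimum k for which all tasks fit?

The precedence chain requires at least 3 distinct slots.
With at most 2 per slot and 5 tasks, at least 3 slots are needed.
3 works (last occupied slot: 3): for example V in 2, D in 1, N in 1, R in 2, C in 3.

3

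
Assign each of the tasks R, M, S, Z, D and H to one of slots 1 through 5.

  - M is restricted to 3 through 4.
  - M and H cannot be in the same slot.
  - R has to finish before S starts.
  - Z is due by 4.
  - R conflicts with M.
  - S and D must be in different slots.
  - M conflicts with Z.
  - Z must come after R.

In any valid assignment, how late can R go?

Downstream work caps R at 3.
R at 2 is achievable: D in 1; Z in 4; M in 3; H in 1; S in 3; R in 2.
Nothing later works — the conflict constraints rule out every slot after 2.

2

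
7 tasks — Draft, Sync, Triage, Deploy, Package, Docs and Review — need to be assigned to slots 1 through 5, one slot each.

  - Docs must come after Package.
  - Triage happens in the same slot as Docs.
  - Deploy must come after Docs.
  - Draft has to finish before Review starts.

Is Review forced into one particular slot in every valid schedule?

No

Review can be 2 (e.g. Docs -> 2; Sync -> 1; Triage -> 2; Draft -> 1; Package -> 1; Deploy -> 3; Review -> 2) or 3 (e.g. Package -> 1, Sync -> 1, Review -> 3, Deploy -> 3, Triage -> 2, Docs -> 2, Draft -> 1).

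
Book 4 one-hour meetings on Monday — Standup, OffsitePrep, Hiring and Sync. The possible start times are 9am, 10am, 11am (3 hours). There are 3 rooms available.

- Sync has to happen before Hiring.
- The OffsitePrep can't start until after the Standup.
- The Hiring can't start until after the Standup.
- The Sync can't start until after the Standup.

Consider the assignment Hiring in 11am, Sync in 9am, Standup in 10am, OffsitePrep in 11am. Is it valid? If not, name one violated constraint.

Sync has to happen before Hiring — holds.
The Hiring can't start until after the Standup — holds.
The Sync can't start until after the Standup — violated.
The OffsitePrep can't start until after the Standup — holds.
There are 3 rooms available — holds.

No — it violates: The Sync can't start until after the Standup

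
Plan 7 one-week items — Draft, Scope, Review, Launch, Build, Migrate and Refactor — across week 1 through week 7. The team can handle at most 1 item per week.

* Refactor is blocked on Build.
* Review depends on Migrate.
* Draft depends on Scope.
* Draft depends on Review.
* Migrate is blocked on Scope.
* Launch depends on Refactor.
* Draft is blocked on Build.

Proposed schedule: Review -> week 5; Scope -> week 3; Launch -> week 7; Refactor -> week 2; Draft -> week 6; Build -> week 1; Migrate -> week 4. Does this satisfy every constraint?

Draft depends on Scope — holds.
Draft is blocked on Build — holds.
Refactor is blocked on Build — holds.
Review depends on Migrate — holds.
Launch depends on Refactor — holds.
Migrate is blocked on Scope — holds.
The team can handle at most 1 item per week — holds.
Draft depends on Review — holds.

Yes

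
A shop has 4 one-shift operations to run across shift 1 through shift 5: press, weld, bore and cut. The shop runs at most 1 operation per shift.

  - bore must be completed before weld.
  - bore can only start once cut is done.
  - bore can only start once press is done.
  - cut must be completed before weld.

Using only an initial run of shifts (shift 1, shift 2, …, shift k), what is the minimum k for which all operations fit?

4 shifts

The precedence chain requires at least 3 distinct shifts.
With at most 1 per shift and 4 operations, at least 4 shifts are needed.
4 works (last occupied shift: shift 4): for example press=shift 2; weld=shift 4; cut=shift 1; bore=shift 3.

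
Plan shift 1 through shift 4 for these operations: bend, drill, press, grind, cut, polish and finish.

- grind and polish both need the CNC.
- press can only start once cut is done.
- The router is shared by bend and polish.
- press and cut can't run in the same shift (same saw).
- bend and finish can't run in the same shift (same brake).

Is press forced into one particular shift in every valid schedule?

No

press can be shift 2 (e.g. press in shift 2; cut in shift 1; finish in shift 2; drill in shift 1; bend in shift 1; polish in shift 2; grind in shift 1) or shift 3 (e.g. grind=shift 1; drill=shift 1; bend=shift 1; finish=shift 2; cut=shift 1; press=shift 3; polish=shift 2).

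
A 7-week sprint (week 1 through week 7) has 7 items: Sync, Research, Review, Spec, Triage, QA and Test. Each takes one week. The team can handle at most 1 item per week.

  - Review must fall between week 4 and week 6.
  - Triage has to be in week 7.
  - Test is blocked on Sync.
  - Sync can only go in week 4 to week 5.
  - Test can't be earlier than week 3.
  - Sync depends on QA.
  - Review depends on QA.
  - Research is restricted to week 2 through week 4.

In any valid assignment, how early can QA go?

week 1

Downstream work caps QA at week 4.
QA at week 1 is achievable: Review in week 5, Spec in week 3, Sync in week 4, QA in week 1, Triage in week 7, Test in week 6, Research in week 2.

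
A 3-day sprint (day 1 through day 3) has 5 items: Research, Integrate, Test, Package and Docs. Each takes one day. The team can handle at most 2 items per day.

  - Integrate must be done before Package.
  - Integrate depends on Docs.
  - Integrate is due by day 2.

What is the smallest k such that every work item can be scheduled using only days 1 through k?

The precedence chain requires at least 3 distinct days.
With at most 2 per day and 5 work items, at least 3 days are needed.
3 works (last occupied day: day 3): for example Docs -> day 1; Package -> day 3; Research -> day 1; Test -> day 2; Integrate -> day 2.

3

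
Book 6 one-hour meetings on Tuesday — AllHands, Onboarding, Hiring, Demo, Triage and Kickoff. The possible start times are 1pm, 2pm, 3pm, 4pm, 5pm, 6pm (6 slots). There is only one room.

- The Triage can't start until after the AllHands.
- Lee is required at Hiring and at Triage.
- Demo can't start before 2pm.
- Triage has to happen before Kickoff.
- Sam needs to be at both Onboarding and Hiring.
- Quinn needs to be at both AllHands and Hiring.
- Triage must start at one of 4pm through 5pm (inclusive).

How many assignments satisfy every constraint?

46

Splitting on AllHands: it can be 1pm (18), 2pm (12), 3pm (12), 4pm (4). Listing each branch's schedules as (Onboarding, Hiring, Demo, Triage, Kickoff):
AllHands=1pm: (2pm,3pm,4pm,5pm,6pm) (2pm,3pm,5pm,4pm,6pm) (2pm,3pm,6pm,4pm,5pm) (2pm,4pm,3pm,5pm,6pm) (2pm,5pm,3pm,4pm,6pm) (2pm,6pm,3pm,4pm,5pm) (3pm,2pm,4pm,5pm,6pm) (3pm,2pm,5pm,4pm,6pm) (3pm,2pm,6pm,4pm,5pm) (3pm,4pm,2pm,5pm,6pm) (3pm,5pm,2pm,4pm,6pm) (3pm,6pm,2pm,4pm,5pm) (4pm,2pm,3pm,5pm,6pm) (4pm,3pm,2pm,5pm,6pm) (5pm,2pm,3pm,4pm,6pm) (5pm,3pm,2pm,4pm,6pm) (6pm,2pm,3pm,4pm,5pm) (6pm,3pm,2pm,4pm,5pm) — 18.
AllHands=2pm: (1pm,3pm,4pm,5pm,6pm) (1pm,3pm,5pm,4pm,6pm) (1pm,3pm,6pm,4pm,5pm) (1pm,4pm,3pm,5pm,6pm) (1pm,5pm,3pm,4pm,6pm) (1pm,6pm,3pm,4pm,5pm) (3pm,1pm,4pm,5pm,6pm) (3pm,1pm,5pm,4pm,6pm) (3pm,1pm,6pm,4pm,5pm) (4pm,1pm,3pm,5pm,6pm) (5pm,1pm,3pm,4pm,6pm) (6pm,1pm,3pm,4pm,5pm) — 12.
AllHands=3pm: (1pm,2pm,4pm,5pm,6pm) (1pm,2pm,5pm,4pm,6pm) (1pm,2pm,6pm,4pm,5pm) (1pm,4pm,2pm,5pm,6pm) (1pm,5pm,2pm,4pm,6pm) (1pm,6pm,2pm,4pm,5pm) (2pm,1pm,4pm,5pm,6pm) (2pm,1pm,5pm,4pm,6pm) (2pm,1pm,6pm,4pm,5pm) (4pm,1pm,2pm,5pm,6pm) (5pm,1pm,2pm,4pm,6pm) (6pm,1pm,2pm,4pm,5pm) — 12.
AllHands=4pm: (1pm,2pm,3pm,5pm,6pm) (1pm,3pm,2pm,5pm,6pm) (2pm,1pm,3pm,5pm,6pm) (3pm,1pm,2pm,5pm,6pm) — 4.
Summing: 18 + 12 + 12 + 4 = 46.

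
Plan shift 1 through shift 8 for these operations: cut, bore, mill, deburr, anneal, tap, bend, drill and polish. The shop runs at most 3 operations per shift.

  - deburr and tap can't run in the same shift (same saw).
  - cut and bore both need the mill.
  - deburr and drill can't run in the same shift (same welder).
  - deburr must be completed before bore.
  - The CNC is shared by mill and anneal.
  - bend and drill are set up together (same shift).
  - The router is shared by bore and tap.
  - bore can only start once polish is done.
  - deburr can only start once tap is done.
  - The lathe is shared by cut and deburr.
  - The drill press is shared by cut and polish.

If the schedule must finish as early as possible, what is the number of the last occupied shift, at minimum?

3

The precedence chain requires at least 3 distinct shifts.
With at most 3 per shift and 9 operations, at least 3 shifts are needed.
3 works (last occupied shift: shift 3): for example bore -> shift 3; anneal -> shift 2; polish -> shift 2; tap -> shift 1; bend -> shift 3; drill -> shift 3; cut -> shift 1; mill -> shift 1; deburr -> shift 2.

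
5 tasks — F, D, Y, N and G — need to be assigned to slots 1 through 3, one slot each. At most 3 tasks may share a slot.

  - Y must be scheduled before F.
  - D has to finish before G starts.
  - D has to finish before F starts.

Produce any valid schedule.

Y in 1; D in 1; N in 1; G in 2; F in 2

Checking: D(1) before G(2); Y(1) before F(2); D(1) before F(2); max 3 per slot (cap 3).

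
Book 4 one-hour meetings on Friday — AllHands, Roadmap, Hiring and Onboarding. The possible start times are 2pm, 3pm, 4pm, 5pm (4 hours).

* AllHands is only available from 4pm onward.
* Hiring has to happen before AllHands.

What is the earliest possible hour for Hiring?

Downstream work caps Hiring at 4pm.
Hiring at 2pm is achievable: Roadmap -> 2pm, Onboarding -> 2pm, Hiring -> 2pm, AllHands -> 4pm.

2pm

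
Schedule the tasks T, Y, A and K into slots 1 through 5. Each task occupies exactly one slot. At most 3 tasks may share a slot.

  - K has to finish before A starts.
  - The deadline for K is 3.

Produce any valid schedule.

K -> 1, A -> 2, Y -> 1, T -> 1

Checking: K(1) before A(2); K=1 in [1,3]; max 3 per slot (cap 3).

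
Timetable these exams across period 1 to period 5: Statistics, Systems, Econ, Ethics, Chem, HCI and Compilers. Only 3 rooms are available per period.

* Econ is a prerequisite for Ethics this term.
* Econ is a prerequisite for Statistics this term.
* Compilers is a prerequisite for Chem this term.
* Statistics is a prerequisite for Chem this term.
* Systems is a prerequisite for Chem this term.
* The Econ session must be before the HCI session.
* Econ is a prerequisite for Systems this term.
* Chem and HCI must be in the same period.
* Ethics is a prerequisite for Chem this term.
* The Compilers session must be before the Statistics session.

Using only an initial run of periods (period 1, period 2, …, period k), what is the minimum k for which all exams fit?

The precedence chain requires at least 3 distinct periods.
With at most 3 per period and 7 exams, at least 3 periods are needed.
3 works (last occupied period: period 3): for example Ethics=period 2, Econ=period 1, Systems=period 2, Statistics=period 2, Compilers=period 1, HCI=period 3, Chem=period 3.

3 periods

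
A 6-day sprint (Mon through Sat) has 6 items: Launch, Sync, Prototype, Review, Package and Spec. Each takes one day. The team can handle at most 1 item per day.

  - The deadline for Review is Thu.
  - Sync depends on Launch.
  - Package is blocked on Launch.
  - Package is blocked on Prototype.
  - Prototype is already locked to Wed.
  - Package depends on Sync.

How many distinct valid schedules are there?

12

Splitting on Launch: it can be Mon (6), Tue (4), Thu (2). Listing each branch's schedules as (Sync, Prototype, Review, Package, Spec):
Launch=Mon: (Tue,Wed,Thu,Fri,Sat) (Tue,Wed,Thu,Sat,Fri) (Thu,Wed,Tue,Fri,Sat) (Thu,Wed,Tue,Sat,Fri) (Fri,Wed,Tue,Sat,Thu) (Fri,Wed,Thu,Sat,Tue) — 6.
Launch=Tue: (Thu,Wed,Mon,Fri,Sat) (Thu,Wed,Mon,Sat,Fri) (Fri,Wed,Mon,Sat,Thu) (Fri,Wed,Thu,Sat,Mon) — 4.
Launch=Thu: (Fri,Wed,Mon,Sat,Tue) (Fri,Wed,Tue,Sat,Mon) — 2.
Summing: 6 + 4 + 2 = 12.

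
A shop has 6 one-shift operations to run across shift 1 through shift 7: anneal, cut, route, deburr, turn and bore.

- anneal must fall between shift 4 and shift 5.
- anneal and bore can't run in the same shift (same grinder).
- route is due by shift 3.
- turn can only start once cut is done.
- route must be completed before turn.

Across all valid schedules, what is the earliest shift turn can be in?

Precedence pushes turn to at least shift 2.
turn at shift 2 is achievable: turn -> shift 2; anneal -> shift 4; deburr -> shift 1; cut -> shift 1; bore -> shift 1; route -> shift 1.

shift 2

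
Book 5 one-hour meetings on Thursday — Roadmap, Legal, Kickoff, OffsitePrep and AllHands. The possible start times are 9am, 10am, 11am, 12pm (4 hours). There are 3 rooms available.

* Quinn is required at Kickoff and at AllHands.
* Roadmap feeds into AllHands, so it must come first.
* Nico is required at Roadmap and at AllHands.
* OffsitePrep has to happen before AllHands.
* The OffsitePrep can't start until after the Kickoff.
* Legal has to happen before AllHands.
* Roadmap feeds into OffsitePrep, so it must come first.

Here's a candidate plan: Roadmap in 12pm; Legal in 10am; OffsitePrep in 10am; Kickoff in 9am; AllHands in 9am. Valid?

OffsitePrep has to happen before AllHands — violated.
Nico is required at Roadmap and at AllHands — holds.
There are 3 rooms available — holds.
The OffsitePrep can't start until after the Kickoff — holds.
Quinn is required at Kickoff and at AllHands — violated.
Legal has to happen before AllHands — violated.
Roadmap feeds into OffsitePrep, so it must come first — violated.
Roadmap feeds into AllHands, so it must come first — violated.

No — it violates: Roadmap feeds into AllHands, so it must come first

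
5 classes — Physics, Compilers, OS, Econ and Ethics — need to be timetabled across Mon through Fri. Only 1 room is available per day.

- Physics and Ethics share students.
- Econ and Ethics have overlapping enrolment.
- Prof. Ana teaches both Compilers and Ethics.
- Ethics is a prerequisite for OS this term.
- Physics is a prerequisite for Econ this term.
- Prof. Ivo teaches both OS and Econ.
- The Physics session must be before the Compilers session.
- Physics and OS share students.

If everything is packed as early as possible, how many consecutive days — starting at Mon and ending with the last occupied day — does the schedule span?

The precedence chain requires at least 2 distinct days.
With at most 1 per day and 5 classes, at least 5 days are needed.
5 works (last occupied day: Fri): for example Physics in Mon; Econ in Fri; OS in Thu; Compilers in Tue; Ethics in Wed.

5 days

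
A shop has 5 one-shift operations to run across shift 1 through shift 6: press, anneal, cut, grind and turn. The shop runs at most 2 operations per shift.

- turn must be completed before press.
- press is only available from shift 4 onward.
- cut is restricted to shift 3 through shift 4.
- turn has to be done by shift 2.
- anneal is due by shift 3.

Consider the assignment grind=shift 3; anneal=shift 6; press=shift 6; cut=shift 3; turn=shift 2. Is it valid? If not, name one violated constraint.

Invalid. anneal is due by shift 3.

anneal is due by shift 3 — violated.
cut is restricted to shift 3 through shift 4 — holds.
The shop runs at most 2 operations per shift — holds.
turn has to be done by shift 2 — holds.
turn must be completed before press — holds.
press is only available from shift 4 onward — holds.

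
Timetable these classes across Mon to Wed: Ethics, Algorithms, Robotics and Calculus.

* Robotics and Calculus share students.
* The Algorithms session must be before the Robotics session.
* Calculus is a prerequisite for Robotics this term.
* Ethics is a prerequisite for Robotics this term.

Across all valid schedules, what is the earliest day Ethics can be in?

Mon

Downstream work caps Ethics at Tue.
Ethics at Mon is achievable: Ethics in Mon, Algorithms in Mon, Robotics in Tue, Calculus in Mon.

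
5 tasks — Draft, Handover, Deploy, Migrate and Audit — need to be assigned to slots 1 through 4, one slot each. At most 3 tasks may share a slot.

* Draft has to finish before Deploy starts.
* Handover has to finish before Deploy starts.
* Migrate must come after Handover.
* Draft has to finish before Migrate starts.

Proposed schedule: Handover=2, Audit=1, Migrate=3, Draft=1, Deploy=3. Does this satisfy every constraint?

Valid

Handover has to finish before Deploy starts — holds.
Draft has to finish before Migrate starts — holds.
Draft has to finish before Deploy starts — holds.
At most 3 tasks may share a slot — holds.
Migrate must come after Handover — holds.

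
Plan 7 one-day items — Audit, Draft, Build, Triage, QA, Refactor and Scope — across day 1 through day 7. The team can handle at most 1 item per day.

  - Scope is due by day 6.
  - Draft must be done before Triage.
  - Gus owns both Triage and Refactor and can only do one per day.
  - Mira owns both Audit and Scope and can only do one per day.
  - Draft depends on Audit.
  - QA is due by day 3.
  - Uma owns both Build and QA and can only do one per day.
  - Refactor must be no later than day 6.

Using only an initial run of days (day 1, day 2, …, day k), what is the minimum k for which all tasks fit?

The precedence chain requires at least 3 distinct days.
With at most 1 per day and 7 tasks, at least 7 days are needed.
7 works (last occupied day: day 7): for example Refactor=day 2; QA=day 1; Build=day 7; Triage=day 6; Scope=day 3; Audit=day 4; Draft=day 5.

7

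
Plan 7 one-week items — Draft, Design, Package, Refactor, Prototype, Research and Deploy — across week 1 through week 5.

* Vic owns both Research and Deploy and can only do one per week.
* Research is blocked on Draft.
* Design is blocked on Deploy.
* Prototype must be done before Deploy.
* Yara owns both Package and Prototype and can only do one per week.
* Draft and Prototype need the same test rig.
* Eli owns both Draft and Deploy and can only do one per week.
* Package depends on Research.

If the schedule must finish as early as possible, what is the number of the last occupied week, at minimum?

The precedence chain requires at least 3 distinct weeks.
Could 3 weeks be enough, i.e. nothing placed later than week 3? No: Package must come after Research (at week 1 or later) → {week 2, week 3}; Research must come before Package (at week 3 or earlier) → {week 1, week 2}; Research must come after Draft (at week 1 or later) → {week 2}; Deploy must come after Prototype (at week 1 or later) → {week 2, week 3}; Design must come after Deploy (at week 2 or later) → {week 3}; Deploy must come before Design (at week 3 or earlier) → {week 2}; Deploy can't share with Research (week 2) → nothing is left.
So 3 weeks is not enough.
4 works (last occupied week: week 4): for example Design -> week 4, Draft -> week 1, Package -> week 3, Deploy -> week 3, Research -> week 2, Refactor -> week 1, Prototype -> week 2.

4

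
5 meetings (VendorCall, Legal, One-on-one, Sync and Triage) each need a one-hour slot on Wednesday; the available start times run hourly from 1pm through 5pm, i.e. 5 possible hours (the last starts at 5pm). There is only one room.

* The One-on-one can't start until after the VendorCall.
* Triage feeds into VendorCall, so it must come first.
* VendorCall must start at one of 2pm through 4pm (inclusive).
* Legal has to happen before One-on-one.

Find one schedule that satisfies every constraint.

Triage=1pm, Legal=3pm, VendorCall=2pm, Sync=5pm, One-on-one=4pm

Checking: Triage(1pm) before VendorCall(2pm); VendorCall(2pm) before One-on-one(4pm); Legal(3pm) before One-on-one(4pm); VendorCall=2pm in [2pm,4pm]; max 1 per hour (cap 1).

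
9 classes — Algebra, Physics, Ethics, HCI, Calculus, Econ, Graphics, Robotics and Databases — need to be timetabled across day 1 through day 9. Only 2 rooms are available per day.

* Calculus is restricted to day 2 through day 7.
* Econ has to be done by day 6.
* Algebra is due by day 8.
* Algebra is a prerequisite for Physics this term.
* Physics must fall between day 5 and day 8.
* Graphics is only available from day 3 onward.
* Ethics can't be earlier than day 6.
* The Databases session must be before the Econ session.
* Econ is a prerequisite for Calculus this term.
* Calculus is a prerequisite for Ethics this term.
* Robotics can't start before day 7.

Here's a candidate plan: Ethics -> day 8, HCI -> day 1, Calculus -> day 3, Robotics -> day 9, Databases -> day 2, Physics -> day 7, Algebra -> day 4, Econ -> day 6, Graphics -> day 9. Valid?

Econ has to be done by day 6 — holds.
The Databases session must be before the Econ session — holds.
Econ is a prerequisite for Calculus this term — violated.
Ethics can't be earlier than day 6 — holds.
Physics must fall between day 5 and day 8 — holds.
Calculus is restricted to day 2 through day 7 — holds.
Algebra is a prerequisite for Physics this term — holds.
Graphics is only available from day 3 onward — holds.
Only 2 rooms are available per day — holds.
Algebra is due by day 8 — holds.
Robotics can't start before day 7 — holds.
Calculus is a prerequisite for Ethics this term — holds.

Invalid. Econ is a prerequisite for Calculus this term.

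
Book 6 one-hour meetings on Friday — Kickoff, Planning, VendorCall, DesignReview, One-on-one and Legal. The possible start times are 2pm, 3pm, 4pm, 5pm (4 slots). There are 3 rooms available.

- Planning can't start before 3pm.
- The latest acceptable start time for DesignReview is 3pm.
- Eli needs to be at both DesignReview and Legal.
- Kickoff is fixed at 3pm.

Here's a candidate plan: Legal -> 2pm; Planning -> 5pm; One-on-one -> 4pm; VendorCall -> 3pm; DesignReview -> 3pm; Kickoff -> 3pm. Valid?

Planning can't start before 3pm — holds.
The latest acceptable start time for DesignReview is 3pm — holds.
Kickoff is fixed at 3pm — holds.
There are 3 rooms available — holds.
Eli needs to be at both DesignReview and Legal — holds.

Yes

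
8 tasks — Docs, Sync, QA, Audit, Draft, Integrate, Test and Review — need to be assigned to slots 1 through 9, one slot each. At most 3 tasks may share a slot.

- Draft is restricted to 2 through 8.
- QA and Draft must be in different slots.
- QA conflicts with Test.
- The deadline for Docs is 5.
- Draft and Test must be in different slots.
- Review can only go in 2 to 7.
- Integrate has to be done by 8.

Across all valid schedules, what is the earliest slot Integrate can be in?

Integrate's own window allows nothing later than 8.
Integrate at 1 is achievable: Review in 2; Sync in 1; Integrate in 1; Audit in 2; Draft in 2; Test in 4; Docs in 1; QA in 3.

1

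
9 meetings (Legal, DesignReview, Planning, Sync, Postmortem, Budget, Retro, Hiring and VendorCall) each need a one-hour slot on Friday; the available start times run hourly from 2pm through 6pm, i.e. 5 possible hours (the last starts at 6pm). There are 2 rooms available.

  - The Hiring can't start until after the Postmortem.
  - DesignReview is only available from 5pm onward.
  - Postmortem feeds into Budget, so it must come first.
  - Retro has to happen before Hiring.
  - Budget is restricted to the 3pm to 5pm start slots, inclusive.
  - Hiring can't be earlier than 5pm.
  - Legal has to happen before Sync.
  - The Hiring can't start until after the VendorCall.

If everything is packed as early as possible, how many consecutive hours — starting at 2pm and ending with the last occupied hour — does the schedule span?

The precedence chain requires at least 2 distinct hours.
With at most 2 per hour and 9 meetings, at least 5 hours are needed.
DesignReview can't be placed before 5pm — that is hour 4 counting from 2pm — so the schedule must run through at least 4 hours.
5 works (last occupied hour: 6pm): for example Postmortem=2pm, DesignReview=5pm, Hiring=5pm, Legal=2pm, Budget=3pm, Planning=6pm, Retro=4pm, VendorCall=4pm, Sync=3pm.

5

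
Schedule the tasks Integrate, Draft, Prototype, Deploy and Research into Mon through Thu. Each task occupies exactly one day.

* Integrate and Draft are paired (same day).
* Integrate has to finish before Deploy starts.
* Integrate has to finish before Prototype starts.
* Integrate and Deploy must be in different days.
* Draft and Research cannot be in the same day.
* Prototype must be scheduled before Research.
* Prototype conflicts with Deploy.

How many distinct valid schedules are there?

7

Splitting on Integrate: it can be Mon (6), Tue (1). Listing each branch's schedules as (Draft, Prototype, Deploy, Research):
Integrate=Mon: (Mon,Tue,Wed,Wed) (Mon,Tue,Wed,Thu) (Mon,Tue,Thu,Wed) (Mon,Tue,Thu,Thu) (Mon,Wed,Tue,Thu) (Mon,Wed,Thu,Thu) — 6.
Integrate=Tue: (Tue,Wed,Thu,Thu) — 1.
Summing: 6 + 1 = 7.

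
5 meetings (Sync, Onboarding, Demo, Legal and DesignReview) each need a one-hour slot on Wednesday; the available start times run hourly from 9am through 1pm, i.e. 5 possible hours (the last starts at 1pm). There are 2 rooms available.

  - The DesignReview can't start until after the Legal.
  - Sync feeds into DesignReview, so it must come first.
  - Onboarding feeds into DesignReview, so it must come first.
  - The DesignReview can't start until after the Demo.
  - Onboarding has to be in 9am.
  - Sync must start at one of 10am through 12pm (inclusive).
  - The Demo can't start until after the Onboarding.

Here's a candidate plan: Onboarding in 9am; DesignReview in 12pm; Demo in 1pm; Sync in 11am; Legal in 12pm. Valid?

No — it violates: The DesignReview can't start until after the Demo

The DesignReview can't start until after the Legal — violated.
Onboarding feeds into DesignReview, so it must come first — holds.
The Demo can't start until after the Onboarding — holds.
There are 2 rooms available — holds.
Sync feeds into DesignReview, so it must come first — holds.
Onboarding has to be in 9am — holds.
Sync must start at one of 10am through 12pm (inclusive) — holds.
The DesignReview can't start until after the Demo — violated.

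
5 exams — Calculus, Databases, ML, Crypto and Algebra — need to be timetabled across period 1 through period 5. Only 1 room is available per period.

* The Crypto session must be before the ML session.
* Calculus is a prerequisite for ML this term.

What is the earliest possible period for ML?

period 3

Precedence pushes ML to at least period 2.
ML at period 3 is achievable: ML -> period 3; Crypto -> period 2; Algebra -> period 5; Calculus -> period 1; Databases -> period 4.
Nothing earlier works — the capacity limit rule out every period before period 3.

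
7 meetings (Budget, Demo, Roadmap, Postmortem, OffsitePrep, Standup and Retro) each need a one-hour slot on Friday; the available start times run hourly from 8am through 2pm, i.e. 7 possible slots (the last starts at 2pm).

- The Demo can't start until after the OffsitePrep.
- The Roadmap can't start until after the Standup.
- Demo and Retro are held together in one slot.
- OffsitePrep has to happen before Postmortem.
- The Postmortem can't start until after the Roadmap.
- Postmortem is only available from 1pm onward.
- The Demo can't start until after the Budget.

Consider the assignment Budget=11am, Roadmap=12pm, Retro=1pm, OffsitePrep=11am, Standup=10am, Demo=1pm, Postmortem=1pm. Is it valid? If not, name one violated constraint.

Yes, all constraints hold

Postmortem is only available from 1pm onward — holds.
The Roadmap can't start until after the Standup — holds.
The Postmortem can't start until after the Roadmap — holds.
OffsitePrep has to happen before Postmortem — holds.
The Demo can't start until after the OffsitePrep — holds.
The Demo can't start until after the Budget — holds.
Demo and Retro are held together in one slot — holds.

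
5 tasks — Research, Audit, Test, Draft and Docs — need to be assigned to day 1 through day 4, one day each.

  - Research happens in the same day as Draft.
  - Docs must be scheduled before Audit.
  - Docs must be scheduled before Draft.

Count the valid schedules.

56

Splitting on Research: it can be day 2 (12), day 3 (20), day 4 (24). Listing each branch's schedules as (Audit, Test, Draft, Docs) by day number:
Research=day 2: (2,1,2,1) (2,2,2,1) (2,3,2,1) (2,4,2,1) (3,1,2,1) (3,2,2,1) (3,3,2,1) (3,4,2,1) (4,1,2,1) (4,2,2,1) (4,3,2,1) (4,4,2,1) — 12.
Research=day 3: (2,1,3,1) (2,2,3,1) (2,3,3,1) (2,4,3,1) (3,1,3,1) (3,1,3,2) (3,2,3,1) (3,2,3,2) (3,3,3,1) (3,3,3,2) (3,4,3,1) (3,4,3,2) (4,1,3,1) (4,1,3,2) (4,2,3,1) (4,2,3,2) (4,3,3,1) (4,3,3,2) (4,4,3,1) (4,4,3,2) — 20.
Research=day 4: (2,1,4,1) (2,2,4,1) (2,3,4,1) (2,4,4,1) (3,1,4,1) (3,1,4,2) (3,2,4,1) (3,2,4,2) (3,3,4,1) (3,3,4,2) (3,4,4,1) (3,4,4,2) (4,1,4,1) (4,1,4,2) (4,1,4,3) (4,2,4,1) (4,2,4,2) (4,2,4,3) (4,3,4,1) (4,3,4,2) (4,3,4,3) (4,4,4,1) (4,4,4,2) (4,4,4,3) — 24.
Summing: 12 + 20 + 24 = 56.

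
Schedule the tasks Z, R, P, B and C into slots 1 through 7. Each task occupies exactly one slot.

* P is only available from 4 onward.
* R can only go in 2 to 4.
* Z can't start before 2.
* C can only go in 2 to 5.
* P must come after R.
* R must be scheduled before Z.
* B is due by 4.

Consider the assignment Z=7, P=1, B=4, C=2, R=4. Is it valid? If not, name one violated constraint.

B is due by 4 — holds.
P is only available from 4 onward — violated.
Z can't start before 2 — holds.
R can only go in 2 to 4 — holds.
C can only go in 2 to 5 — holds.
P must come after R — violated.
R must be scheduled before Z — holds.

No. P is only available from 4 onward is not satisfied.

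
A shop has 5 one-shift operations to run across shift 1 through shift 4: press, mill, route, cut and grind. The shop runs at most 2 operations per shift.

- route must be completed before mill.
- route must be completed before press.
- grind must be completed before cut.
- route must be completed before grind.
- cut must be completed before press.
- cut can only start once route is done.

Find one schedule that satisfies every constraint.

route in shift 1; cut in shift 3; press in shift 4; grind in shift 2; mill in shift 2

Checking: route(shift 1) before mill(shift 2); route(shift 1) before grind(shift 2); cut(shift 3) before press(shift 4); route(shift 1) before press(shift 4); grind(shift 2) before cut(shift 3); route(shift 1) before cut(shift 3); max 2 per shift (cap 2).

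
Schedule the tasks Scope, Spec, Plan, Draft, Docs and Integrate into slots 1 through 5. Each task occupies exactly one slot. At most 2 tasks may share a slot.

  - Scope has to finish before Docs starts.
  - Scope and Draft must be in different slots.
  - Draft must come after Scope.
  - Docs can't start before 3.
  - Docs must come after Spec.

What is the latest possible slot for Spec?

Downstream work caps Spec at 4.
Spec at 4 is achievable: Plan=1, Spec=4, Integrate=2, Draft=2, Scope=1, Docs=5.

4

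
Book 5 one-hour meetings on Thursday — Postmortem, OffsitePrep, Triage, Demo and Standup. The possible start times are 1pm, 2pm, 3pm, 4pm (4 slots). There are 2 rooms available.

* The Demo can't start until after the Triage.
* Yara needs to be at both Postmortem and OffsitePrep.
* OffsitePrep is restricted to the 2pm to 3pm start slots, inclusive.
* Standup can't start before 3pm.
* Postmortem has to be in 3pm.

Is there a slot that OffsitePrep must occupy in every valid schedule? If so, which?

OffsitePrep's window is 2pm–3pm.
Postmortem is fixed at 3pm, and OffsitePrep can't share a slot with Postmortem.
So OffsitePrep must be 2pm.

2pm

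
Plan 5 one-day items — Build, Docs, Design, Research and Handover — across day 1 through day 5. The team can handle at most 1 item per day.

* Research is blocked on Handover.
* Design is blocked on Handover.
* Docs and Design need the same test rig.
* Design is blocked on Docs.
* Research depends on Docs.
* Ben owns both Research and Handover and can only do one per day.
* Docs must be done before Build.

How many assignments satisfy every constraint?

Splitting on Build: it can be day 2 (2), day 3 (4), day 4 (4), day 5 (4). Listing each branch's schedules as (Docs, Design, Research, Handover) by day number:
Build=day 2: (1,4,5,3) (1,5,4,3) — 2.
Build=day 3: (1,4,5,2) (1,5,4,2) (2,4,5,1) (2,5,4,1) — 4.
Build=day 4: (1,3,5,2) (1,5,3,2) (2,3,5,1) (2,5,3,1) — 4.
Build=day 5: (1,3,4,2) (1,4,3,2) (2,3,4,1) (2,4,3,1) — 4.
Summing: 2 + 4 + 4 + 4 = 14.

14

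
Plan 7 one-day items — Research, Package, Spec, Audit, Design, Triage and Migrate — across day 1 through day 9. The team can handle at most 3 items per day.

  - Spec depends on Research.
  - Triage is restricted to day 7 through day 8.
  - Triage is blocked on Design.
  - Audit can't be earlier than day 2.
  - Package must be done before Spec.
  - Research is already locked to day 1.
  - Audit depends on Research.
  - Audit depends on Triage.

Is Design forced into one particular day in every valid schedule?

No

Design can be day 1 (e.g. Spec in day 2, Triage in day 7, Research in day 1, Migrate in day 2, Design in day 1, Package in day 1, Audit in day 8) or day 2 (e.g. Spec=day 2; Audit=day 8; Migrate=day 1; Triage=day 7; Design=day 2; Research=day 1; Package=day 1).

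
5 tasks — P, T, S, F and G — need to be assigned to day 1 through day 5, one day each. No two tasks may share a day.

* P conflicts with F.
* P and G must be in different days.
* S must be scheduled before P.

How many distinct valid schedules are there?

60

Splitting on P: it can be day 2 (6), day 3 (12), day 4 (18), day 5 (24). Listing each branch's schedules as (T, S, F, G) by day number:
P=day 2: (3,1,4,5) (3,1,5,4) (4,1,3,5) (4,1,5,3) (5,1,3,4) (5,1,4,3) — 6.
P=day 3: (1,2,4,5) (1,2,5,4) (2,1,4,5) (2,1,5,4) (4,1,2,5) (4,1,5,2) (4,2,1,5) (4,2,5,1) (5,1,2,4) (5,1,4,2) (5,2,1,4) (5,2,4,1) — 12.
P=day 4: (1,2,3,5) (1,2,5,3) (1,3,2,5) (1,3,5,2) (2,1,3,5) (2,1,5,3) (2,3,1,5) (2,3,5,1) (3,1,2,5) (3,1,5,2) (3,2,1,5) (3,2,5,1) (5,1,2,3) (5,1,3,2) (5,2,1,3) (5,2,3,1) (5,3,1,2) (5,3,2,1) — 18.
P=day 5: (1,2,3,4) (1,2,4,3) (1,3,2,4) (1,3,4,2) (1,4,2,3) (1,4,3,2) (2,1,3,4) (2,1,4,3) (2,3,1,4) (2,3,4,1) (2,4,1,3) (2,4,3,1) (3,1,2,4) (3,1,4,2) (3,2,1,4) (3,2,4,1) (3,4,1,2) (3,4,2,1) (4,1,2,3) (4,1,3,2) (4,2,1,3) (4,2,3,1) (4,3,1,2) (4,3,2,1) — 24.
Summing: 6 + 12 + 18 + 24 = 60.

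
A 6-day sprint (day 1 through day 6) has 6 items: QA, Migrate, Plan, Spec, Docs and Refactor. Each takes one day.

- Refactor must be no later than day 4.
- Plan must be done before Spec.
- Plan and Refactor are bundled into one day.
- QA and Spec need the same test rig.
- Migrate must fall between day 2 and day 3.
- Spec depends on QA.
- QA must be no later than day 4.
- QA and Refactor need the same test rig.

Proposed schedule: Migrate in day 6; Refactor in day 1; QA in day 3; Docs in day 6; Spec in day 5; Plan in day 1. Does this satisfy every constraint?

Invalid. Migrate must fall between day 2 and day 3.

Refactor must be no later than day 4 — holds.
QA and Spec need the same test rig — holds.
Plan must be done before Spec — holds.
Migrate must fall between day 2 and day 3 — violated.
Plan and Refactor are bundled into one day — holds.
Spec depends on QA — holds.
QA and Refactor need the same test rig — holds.
QA must be no later than day 4 — holds.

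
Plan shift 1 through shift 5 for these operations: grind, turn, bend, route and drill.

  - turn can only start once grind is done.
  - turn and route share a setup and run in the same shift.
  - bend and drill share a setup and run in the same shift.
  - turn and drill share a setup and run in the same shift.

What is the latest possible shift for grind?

Downstream work caps grind at shift 4.
grind at shift 4 is achievable: drill -> shift 5, bend -> shift 5, turn -> shift 5, grind -> shift 4, route -> shift 5.

shift 4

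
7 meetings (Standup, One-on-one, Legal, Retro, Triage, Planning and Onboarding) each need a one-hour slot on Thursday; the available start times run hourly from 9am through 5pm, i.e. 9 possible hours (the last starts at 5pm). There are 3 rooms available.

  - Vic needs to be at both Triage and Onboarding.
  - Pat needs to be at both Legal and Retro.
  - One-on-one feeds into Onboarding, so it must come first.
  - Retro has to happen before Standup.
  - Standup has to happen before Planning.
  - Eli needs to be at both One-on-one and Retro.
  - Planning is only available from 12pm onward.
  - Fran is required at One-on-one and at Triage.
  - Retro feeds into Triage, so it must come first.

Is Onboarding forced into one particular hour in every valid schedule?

Onboarding can be 10am (e.g. Onboarding in 10am; Triage in 11am; Legal in 9am; Retro in 10am; Planning in 12pm; Standup in 11am; One-on-one in 9am) or 11am (e.g. Onboarding in 11am, One-on-one in 10am, Triage in 12pm, Legal in 10am, Retro in 9am, Standup in 10am, Planning in 12pm).

No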